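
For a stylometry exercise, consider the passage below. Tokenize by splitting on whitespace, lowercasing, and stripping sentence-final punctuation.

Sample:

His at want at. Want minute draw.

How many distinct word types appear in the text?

Distinct types: {at, draw, his, minute, want}
V = 5

5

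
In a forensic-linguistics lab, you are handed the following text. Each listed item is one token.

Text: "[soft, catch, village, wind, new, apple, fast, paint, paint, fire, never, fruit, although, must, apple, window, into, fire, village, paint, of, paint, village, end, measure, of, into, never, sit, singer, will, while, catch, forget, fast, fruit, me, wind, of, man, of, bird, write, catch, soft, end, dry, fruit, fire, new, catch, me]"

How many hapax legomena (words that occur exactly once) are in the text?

13

Frequencies: catch:4, paint:4, of:4, village:3, fire:3, fruit:3, soft:2, wind:2, new:2, apple:2, fast:2, never:2, into:2, end:2, me:2, although:1, must:1, window:1, measure:1, sit:1, … (8 more, each freq 1)
Hapax (freq=1): although, bird, dry, forget, man, measure, must, singer, sit, while, will, window, write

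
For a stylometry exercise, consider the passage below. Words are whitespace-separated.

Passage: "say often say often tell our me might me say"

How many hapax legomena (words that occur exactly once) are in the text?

Frequencies: say:3, often:2, me:2, tell:1, our:1, might:1
Hapax (freq=1): might, our, tell

3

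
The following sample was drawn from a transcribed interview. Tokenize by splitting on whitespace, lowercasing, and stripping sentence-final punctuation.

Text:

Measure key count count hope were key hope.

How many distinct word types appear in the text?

5

Distinct types: {count, hope, key, measure, were}
V = 5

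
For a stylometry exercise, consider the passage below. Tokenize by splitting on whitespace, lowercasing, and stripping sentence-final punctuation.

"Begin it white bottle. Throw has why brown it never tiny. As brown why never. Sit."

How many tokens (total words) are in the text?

Tokens: begin, it, white, bottle, throw, has, why, brown, it, never, tiny, as, brown, why, never, sit
N = 16

16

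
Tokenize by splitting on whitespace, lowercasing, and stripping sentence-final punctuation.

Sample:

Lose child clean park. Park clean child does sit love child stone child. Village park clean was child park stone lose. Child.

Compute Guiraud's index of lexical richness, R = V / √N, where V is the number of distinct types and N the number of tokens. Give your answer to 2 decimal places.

N = 22, V = 10.
√N = 4.690416
R = 10 / 4.690416 = 2.13

2.13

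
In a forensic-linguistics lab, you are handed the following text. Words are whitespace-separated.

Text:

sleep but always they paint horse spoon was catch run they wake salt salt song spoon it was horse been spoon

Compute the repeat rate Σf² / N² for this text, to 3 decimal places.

0.079

Frequencies: spoon:3, they:2, horse:2, was:2, salt:2, sleep:1, but:1, always:1, paint:1, catch:1, run:1, wake:1, song:1, it:1, been:1
Σf² = 35; N² = 441
Repeat rate = 35 / 441 = 0.079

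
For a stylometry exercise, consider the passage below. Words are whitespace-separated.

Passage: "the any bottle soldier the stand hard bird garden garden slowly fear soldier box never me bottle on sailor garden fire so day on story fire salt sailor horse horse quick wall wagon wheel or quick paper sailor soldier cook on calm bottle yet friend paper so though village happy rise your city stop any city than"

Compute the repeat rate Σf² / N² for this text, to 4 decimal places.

Frequencies: bottle:3, soldier:3, garden:3, on:3, sailor:3, the:2, any:2, fire:2, so:2, horse:2, quick:2, paper:2, city:2, stand:1, hard:1, bird:1, slowly:1, fear:1, box:1, never:1, … (19 more, each freq 1)
Σf² = 103; N² = 3249
Repeat rate = 103 / 3249 = 0.0317

0.0317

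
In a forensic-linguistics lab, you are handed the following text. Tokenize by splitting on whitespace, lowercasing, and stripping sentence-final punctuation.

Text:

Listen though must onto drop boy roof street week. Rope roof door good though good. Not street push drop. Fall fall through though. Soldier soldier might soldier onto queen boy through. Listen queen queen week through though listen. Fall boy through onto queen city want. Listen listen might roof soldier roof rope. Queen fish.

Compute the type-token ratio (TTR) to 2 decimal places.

N = 54 tokens, V = 22 types.
TTR = V / N = 22 / 54 = 0.41

0.41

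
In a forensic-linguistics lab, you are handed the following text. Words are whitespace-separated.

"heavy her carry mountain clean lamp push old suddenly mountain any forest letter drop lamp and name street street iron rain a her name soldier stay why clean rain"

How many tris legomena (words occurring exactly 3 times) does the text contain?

0

Frequencies: her:2, mountain:2, clean:2, lamp:2, name:2, street:2, rain:2, heavy:1, carry:1, push:1, old:1, suddenly:1, any:1, forest:1, letter:1, drop:1, and:1, iron:1, a:1, soldier:1, … (2 more, each freq 1)
Words with frequency 3: (none)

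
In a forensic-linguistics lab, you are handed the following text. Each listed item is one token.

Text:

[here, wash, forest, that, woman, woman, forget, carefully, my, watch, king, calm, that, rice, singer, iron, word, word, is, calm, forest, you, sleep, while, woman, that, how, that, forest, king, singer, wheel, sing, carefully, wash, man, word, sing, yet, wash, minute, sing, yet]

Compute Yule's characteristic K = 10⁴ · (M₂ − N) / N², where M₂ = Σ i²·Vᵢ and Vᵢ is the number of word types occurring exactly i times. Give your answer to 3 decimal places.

Frequencies: that:4, wash:3, forest:3, woman:3, word:3, sing:3, carefully:2, king:2, calm:2, singer:2, yet:2, here:1, forget:1, my:1, watch:1, rice:1, iron:1, is:1, you:1, sleep:1, … (5 more, each freq 1)
N = 43. Frequency spectrum: V_1=14, V_2=5, V_3=5, V_4=1
M₂ = 1²·14 + 2²·5 + 3²·5 + 4²·1 = 95
K = 10000 × (95 − 43) / 43² = 281.233

281.233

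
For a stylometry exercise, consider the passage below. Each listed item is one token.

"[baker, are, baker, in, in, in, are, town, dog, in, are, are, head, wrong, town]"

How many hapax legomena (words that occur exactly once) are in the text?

3

Frequencies: are:4, in:4, baker:2, town:2, dog:1, head:1, wrong:1
Hapax (freq=1): dog, head, wrong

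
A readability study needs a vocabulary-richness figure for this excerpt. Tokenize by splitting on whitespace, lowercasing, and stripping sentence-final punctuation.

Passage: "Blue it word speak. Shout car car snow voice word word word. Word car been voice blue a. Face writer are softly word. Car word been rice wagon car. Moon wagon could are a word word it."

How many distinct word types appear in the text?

18

Distinct types: {a, are, been, blue, car, could, face, it, moon, rice, shout, snow, softly, speak, voice, wagon, word, writer}
V = 18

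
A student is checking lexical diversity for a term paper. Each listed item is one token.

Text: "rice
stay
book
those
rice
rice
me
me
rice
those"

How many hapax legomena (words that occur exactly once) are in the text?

2

Frequencies: rice:4, those:2, me:2, stay:1, book:1
Hapax (freq=1): book, stay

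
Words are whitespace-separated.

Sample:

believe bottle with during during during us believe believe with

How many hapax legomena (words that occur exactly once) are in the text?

Frequencies: believe:3, during:3, with:2, bottle:1, us:1
Hapax (freq=1): bottle, us

2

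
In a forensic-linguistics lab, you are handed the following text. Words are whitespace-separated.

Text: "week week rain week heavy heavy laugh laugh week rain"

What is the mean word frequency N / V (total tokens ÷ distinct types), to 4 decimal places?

2.5000

N = 10 tokens, V = 4 types.
Mean frequency = N / V = 10 / 4 = 2.5000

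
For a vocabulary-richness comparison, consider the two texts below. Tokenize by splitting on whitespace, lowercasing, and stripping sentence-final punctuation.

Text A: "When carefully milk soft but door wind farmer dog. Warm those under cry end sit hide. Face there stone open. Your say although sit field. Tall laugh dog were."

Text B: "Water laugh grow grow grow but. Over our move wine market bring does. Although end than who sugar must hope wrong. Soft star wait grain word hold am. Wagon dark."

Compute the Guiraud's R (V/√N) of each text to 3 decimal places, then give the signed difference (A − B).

-0.098

A: V=27, N=29, R=5.014
B: V=28, N=30, R=5.112
Difference = 5.014 − 5.112 = -0.098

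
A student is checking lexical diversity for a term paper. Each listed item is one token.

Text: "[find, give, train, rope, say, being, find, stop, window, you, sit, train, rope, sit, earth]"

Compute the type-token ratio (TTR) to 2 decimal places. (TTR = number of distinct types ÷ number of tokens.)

N = 15 tokens, V = 11 types.
TTR = V / N = 11 / 15 = 0.73

0.73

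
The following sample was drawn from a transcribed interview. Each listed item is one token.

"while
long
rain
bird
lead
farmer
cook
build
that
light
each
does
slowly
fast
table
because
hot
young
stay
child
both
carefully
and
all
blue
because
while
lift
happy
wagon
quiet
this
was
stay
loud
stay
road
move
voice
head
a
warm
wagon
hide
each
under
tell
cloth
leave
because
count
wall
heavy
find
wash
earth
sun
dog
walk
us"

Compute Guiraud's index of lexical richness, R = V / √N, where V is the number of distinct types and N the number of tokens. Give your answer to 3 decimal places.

6.842

N = 60, V = 53.
√N = 7.745967
R = 53 / 7.745967 = 6.842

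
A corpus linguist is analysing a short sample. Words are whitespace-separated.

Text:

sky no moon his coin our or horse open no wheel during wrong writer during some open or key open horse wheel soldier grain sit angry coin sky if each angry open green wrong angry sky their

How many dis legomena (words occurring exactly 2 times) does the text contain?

7

Frequencies: open:4, sky:3, angry:3, no:2, coin:2, or:2, horse:2, wheel:2, during:2, wrong:2, moon:1, his:1, our:1, writer:1, some:1, key:1, soldier:1, grain:1, sit:1, if:1, … (3 more, each freq 1)
Words with frequency 2: coin, during, horse, no, or, wheel, wrong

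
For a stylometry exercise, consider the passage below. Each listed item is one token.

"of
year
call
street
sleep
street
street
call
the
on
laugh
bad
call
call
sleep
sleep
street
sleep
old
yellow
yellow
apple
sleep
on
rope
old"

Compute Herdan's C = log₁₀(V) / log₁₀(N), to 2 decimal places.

0.79

N = 26, V = 13.
log₁₀(V) = 1.113943, log₁₀(N) = 1.414973
C = 1.113943 / 1.414973 = 0.79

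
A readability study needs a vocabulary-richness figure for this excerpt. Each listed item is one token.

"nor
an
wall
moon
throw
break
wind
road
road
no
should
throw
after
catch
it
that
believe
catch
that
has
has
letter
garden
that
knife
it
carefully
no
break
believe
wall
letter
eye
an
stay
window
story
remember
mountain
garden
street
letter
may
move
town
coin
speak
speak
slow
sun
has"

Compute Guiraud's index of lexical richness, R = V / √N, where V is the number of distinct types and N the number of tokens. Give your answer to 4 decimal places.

4.7610

N = 51, V = 34.
√N = 7.141428
R = 34 / 7.141428 = 4.7610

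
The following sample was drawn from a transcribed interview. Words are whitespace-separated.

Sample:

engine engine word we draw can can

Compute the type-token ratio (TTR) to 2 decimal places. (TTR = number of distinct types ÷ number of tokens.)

N = 7 tokens, V = 5 types.
TTR = V / N = 5 / 7 = 0.71

0.71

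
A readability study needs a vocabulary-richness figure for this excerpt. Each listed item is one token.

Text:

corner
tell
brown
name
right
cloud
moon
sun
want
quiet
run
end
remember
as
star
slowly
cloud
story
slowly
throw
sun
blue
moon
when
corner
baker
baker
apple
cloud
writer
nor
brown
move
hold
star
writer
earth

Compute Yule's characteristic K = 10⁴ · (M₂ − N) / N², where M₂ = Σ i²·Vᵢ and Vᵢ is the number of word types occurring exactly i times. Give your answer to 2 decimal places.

Frequencies: cloud:3, corner:2, brown:2, moon:2, sun:2, star:2, slowly:2, baker:2, writer:2, tell:1, name:1, right:1, want:1, quiet:1, run:1, end:1, remember:1, as:1, story:1, throw:1, … (7 more, each freq 1)
N = 37. Frequency spectrum: V_1=18, V_2=8, V_3=1
M₂ = 1²·18 + 2²·8 + 3²·1 = 59
K = 10000 × (59 − 37) / 37² = 160.70

160.70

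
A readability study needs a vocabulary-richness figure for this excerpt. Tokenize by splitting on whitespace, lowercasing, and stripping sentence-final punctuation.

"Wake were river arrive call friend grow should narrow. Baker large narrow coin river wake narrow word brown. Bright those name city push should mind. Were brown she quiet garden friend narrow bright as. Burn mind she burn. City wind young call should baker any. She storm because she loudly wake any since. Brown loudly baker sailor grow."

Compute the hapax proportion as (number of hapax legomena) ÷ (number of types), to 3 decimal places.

Frequencies: narrow:4, she:4, wake:3, should:3, baker:3, brown:3, were:2, river:2, call:2, friend:2, grow:2, bright:2, city:2, mind:2, burn:2, any:2, loudly:2, arrive:1, large:1, coin:1, … (13 more, each freq 1)
Hapax count = 16; type count = 33.
Ratio = 16 / 33 = 0.485

0.485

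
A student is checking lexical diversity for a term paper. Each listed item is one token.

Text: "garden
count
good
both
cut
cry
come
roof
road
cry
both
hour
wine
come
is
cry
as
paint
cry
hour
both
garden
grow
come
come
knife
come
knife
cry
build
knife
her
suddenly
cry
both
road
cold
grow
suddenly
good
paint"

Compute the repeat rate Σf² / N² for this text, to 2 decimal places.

Frequencies: cry:6, come:5, both:4, knife:3, garden:2, good:2, road:2, hour:2, paint:2, grow:2, suddenly:2, count:1, cut:1, roof:1, wine:1, is:1, as:1, build:1, her:1, cold:1
Σf² = 123; N² = 1681
Repeat rate = 123 / 1681 = 0.07

0.07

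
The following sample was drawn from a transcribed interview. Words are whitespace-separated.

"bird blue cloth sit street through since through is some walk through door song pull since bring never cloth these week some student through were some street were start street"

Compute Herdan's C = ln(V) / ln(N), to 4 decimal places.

N = 30, V = 20.
ln(V) = 2.995732, ln(N) = 3.401197
C = 2.995732 / 3.401197 = 0.8808

0.8808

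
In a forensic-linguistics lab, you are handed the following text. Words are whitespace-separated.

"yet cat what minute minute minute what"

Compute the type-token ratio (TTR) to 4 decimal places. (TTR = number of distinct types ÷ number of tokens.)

N = 7 tokens, V = 4 types.
TTR = V / N = 4 / 7 = 0.5714

0.5714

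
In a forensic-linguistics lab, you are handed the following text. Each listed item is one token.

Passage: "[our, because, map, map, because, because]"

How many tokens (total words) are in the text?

Tokens: our, because, map, map, because, because
N = 6

6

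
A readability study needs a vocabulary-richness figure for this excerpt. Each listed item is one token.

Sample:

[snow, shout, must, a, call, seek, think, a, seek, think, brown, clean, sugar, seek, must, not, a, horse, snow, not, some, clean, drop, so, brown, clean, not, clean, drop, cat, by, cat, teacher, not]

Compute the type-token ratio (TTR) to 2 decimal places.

0.53

N = 34 tokens, V = 18 types.
TTR = V / N = 18 / 34 = 0.53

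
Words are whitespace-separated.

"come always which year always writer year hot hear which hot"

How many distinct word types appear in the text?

Distinct types: {always, come, hear, hot, which, writer, year}
V = 7

7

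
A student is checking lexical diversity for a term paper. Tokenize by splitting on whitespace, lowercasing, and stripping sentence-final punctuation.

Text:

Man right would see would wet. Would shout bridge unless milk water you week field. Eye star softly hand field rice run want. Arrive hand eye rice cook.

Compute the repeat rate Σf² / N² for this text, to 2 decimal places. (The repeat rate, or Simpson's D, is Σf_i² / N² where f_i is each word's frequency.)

0.05

Frequencies: would:3, field:2, eye:2, hand:2, rice:2, man:1, right:1, see:1, wet:1, shout:1, bridge:1, unless:1, milk:1, water:1, you:1, week:1, star:1, softly:1, run:1, want:1, … (2 more, each freq 1)
Σf² = 42; N² = 784
Repeat rate = 42 / 784 = 0.05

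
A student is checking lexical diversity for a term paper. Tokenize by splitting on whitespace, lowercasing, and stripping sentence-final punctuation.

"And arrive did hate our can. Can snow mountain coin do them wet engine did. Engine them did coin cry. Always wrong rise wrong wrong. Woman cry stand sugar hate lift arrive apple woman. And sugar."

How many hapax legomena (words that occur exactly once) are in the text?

Frequencies: did:3, wrong:3, and:2, arrive:2, hate:2, can:2, coin:2, them:2, engine:2, cry:2, woman:2, sugar:2, our:1, snow:1, mountain:1, do:1, wet:1, always:1, rise:1, stand:1, … (2 more, each freq 1)
Hapax (freq=1): always, apple, do, lift, mountain, our, rise, snow, stand, wet

10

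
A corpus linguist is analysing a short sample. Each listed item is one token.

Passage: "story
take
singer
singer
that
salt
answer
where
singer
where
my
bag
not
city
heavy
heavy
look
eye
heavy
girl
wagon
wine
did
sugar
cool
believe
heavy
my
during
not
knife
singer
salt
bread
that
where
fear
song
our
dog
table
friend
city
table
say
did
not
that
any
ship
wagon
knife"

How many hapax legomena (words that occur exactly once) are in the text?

Frequencies: singer:4, heavy:4, that:3, where:3, not:3, salt:2, my:2, city:2, wagon:2, did:2, knife:2, table:2, story:1, take:1, answer:1, bag:1, look:1, eye:1, girl:1, wine:1, … (13 more, each freq 1)
Hapax (freq=1): answer, any, bag, believe, bread, cool, dog, during, eye, fear, friend, girl, look, our, say, ship, song, story, sugar, take, wine

21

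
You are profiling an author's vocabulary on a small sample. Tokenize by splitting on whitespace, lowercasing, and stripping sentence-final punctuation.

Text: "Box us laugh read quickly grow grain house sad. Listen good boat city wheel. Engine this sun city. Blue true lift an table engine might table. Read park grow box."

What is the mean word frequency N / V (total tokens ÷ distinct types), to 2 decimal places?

1.25

N = 30 tokens, V = 24 types.
Mean frequency = N / V = 30 / 24 = 1.25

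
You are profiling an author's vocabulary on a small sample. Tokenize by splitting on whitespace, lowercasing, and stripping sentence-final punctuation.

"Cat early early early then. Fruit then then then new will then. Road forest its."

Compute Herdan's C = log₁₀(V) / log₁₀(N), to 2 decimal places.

N = 15, V = 9.
log₁₀(V) = 0.954243, log₁₀(N) = 1.176091
C = 0.954243 / 1.176091 = 0.81

0.81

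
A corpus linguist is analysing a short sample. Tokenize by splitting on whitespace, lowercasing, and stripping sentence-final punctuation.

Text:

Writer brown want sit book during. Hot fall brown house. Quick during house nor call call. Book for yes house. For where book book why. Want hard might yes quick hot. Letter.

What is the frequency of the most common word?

4

Frequencies: book:4, house:3, brown:2, want:2, during:2, hot:2, quick:2, call:2, for:2, yes:2, writer:1, sit:1, fall:1, nor:1, where:1, why:1, hard:1, might:1, letter:1
Most common: 'book' with frequency 4.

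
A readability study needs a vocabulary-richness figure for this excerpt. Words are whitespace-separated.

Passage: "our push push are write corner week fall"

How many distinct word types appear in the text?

Distinct types: {are, corner, fall, our, push, week, write}
V = 7

7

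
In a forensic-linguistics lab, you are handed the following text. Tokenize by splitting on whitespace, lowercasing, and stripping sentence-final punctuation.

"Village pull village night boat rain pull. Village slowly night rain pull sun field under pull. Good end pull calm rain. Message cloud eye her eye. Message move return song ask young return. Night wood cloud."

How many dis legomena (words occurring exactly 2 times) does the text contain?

Frequencies: pull:5, village:3, night:3, rain:3, message:2, cloud:2, eye:2, return:2, boat:1, slowly:1, sun:1, field:1, under:1, good:1, end:1, calm:1, her:1, move:1, song:1, ask:1, … (2 more, each freq 1)
Words with frequency 2: cloud, eye, message, return

4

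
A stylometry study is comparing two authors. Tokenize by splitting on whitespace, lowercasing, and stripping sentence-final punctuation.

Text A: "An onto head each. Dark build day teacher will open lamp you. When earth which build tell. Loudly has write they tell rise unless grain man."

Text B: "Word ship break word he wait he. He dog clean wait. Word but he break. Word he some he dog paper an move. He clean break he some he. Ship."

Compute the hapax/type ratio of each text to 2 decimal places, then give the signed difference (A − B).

A: hapax=22, V=24, ratio=0.92
B: hapax=4, V=12, ratio=0.33
Difference = 0.92 − 0.33 = 0.59

0.59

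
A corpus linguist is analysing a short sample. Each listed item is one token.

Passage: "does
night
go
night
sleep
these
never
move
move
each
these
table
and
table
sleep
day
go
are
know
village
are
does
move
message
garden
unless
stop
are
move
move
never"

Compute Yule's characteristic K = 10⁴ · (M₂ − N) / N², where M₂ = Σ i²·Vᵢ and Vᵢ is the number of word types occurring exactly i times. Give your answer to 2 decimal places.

Frequencies: move:5, are:3, does:2, night:2, go:2, sleep:2, these:2, never:2, table:2, each:1, and:1, day:1, know:1, village:1, message:1, garden:1, unless:1, stop:1
N = 31. Frequency spectrum: V_1=9, V_2=7, V_3=1, V_5=1
M₂ = 1²·9 + 2²·7 + 3²·1 + 5²·1 = 71
K = 10000 × (71 − 31) / 31² = 416.23

416.23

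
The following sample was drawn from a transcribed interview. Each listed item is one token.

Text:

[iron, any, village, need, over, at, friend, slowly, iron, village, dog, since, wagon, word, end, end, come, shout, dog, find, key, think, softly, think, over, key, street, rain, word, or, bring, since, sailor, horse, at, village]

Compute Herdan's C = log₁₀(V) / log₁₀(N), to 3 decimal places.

N = 36, V = 25.
log₁₀(V) = 1.397940, log₁₀(N) = 1.556303
C = 1.397940 / 1.556303 = 0.898

0.898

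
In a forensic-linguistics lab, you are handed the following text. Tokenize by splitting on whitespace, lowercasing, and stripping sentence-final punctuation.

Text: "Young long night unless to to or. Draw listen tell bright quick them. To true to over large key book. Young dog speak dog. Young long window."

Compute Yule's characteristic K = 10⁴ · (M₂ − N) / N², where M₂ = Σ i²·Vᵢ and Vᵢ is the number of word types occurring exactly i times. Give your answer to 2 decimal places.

Frequencies: to:4, young:3, long:2, dog:2, night:1, unless:1, or:1, draw:1, listen:1, tell:1, bright:1, quick:1, them:1, true:1, over:1, large:1, key:1, book:1, speak:1, window:1
N = 27. Frequency spectrum: V_1=16, V_2=2, V_3=1, V_4=1
M₂ = 1²·16 + 2²·2 + 3²·1 + 4²·1 = 49
K = 10000 × (49 − 27) / 27² = 301.78

301.78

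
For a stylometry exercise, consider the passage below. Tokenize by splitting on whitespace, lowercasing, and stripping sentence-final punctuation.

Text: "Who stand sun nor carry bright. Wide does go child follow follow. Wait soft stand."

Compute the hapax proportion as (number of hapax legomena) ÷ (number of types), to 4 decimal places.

Frequencies: stand:2, follow:2, who:1, sun:1, nor:1, carry:1, bright:1, wide:1, does:1, go:1, child:1, wait:1, soft:1
Hapax count = 11; type count = 13.
Ratio = 11 / 13 = 0.8462

0.8462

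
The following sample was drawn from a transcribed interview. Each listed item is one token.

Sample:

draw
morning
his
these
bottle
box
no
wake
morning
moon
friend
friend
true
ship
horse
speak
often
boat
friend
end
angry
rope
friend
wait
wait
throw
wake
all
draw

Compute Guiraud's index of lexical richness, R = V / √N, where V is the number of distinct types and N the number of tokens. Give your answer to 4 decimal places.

4.0853

N = 29, V = 22.
√N = 5.385165
R = 22 / 5.385165 = 4.0853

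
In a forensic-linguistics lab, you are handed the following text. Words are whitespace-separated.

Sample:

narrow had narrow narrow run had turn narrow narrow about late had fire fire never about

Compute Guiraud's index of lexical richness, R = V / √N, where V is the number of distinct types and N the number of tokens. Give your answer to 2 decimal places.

2.00

N = 16, V = 8.
√N = 4.000000
R = 8 / 4.000000 = 2.00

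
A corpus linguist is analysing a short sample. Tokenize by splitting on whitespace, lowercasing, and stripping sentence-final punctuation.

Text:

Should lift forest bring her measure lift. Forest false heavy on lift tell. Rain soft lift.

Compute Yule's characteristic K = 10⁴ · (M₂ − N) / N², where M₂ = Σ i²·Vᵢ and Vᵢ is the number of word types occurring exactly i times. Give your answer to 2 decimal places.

546.88

Frequencies: lift:4, forest:2, should:1, bring:1, her:1, measure:1, false:1, heavy:1, on:1, tell:1, rain:1, soft:1
N = 16. Frequency spectrum: V_1=10, V_2=1, V_4=1
M₂ = 1²·10 + 2²·1 + 4²·1 = 30
K = 10000 × (30 − 16) / 16² = 546.88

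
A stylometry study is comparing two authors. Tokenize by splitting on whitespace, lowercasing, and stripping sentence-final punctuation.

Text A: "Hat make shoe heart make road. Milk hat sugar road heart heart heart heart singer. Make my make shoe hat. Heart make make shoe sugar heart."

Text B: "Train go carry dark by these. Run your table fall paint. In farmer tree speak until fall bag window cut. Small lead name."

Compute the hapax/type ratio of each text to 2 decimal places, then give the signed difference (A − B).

-0.62

A: hapax=3, V=9, ratio=0.33
B: hapax=21, V=22, ratio=0.95
Difference = 0.33 − 0.95 = -0.62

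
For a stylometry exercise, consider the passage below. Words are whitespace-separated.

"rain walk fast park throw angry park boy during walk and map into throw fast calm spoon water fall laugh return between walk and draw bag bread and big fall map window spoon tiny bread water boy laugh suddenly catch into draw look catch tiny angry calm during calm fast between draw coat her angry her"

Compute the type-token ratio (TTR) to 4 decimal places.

0.5179

N = 56 tokens, V = 29 types.
TTR = V / N = 29 / 56 = 0.5179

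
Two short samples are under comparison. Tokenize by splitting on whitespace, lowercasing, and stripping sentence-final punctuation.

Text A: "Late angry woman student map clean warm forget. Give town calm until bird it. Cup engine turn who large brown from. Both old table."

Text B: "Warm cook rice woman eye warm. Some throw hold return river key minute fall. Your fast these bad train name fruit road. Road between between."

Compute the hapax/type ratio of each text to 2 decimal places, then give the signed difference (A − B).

0.14

A: hapax=24, V=24, ratio=1.00
B: hapax=19, V=22, ratio=0.86
Difference = 1.00 − 0.86 = 0.14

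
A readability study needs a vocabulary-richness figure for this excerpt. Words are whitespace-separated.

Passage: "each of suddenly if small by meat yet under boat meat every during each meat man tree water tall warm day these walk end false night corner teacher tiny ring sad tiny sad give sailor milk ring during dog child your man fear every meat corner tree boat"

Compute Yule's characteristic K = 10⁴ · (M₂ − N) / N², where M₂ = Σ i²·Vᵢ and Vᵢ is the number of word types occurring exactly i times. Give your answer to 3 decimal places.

Frequencies: meat:4, each:2, boat:2, every:2, during:2, man:2, tree:2, corner:2, tiny:2, ring:2, sad:2, of:1, suddenly:1, if:1, small:1, by:1, yet:1, under:1, water:1, tall:1, … (15 more, each freq 1)
N = 48. Frequency spectrum: V_1=24, V_2=10, V_4=1
M₂ = 1²·24 + 2²·10 + 4²·1 = 80
K = 10000 × (80 − 48) / 48² = 138.889

138.889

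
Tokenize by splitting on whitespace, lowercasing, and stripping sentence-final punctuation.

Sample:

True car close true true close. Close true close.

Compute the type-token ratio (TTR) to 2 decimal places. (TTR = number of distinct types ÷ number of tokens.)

N = 9 tokens, V = 3 types.
TTR = V / N = 3 / 9 = 0.33

0.33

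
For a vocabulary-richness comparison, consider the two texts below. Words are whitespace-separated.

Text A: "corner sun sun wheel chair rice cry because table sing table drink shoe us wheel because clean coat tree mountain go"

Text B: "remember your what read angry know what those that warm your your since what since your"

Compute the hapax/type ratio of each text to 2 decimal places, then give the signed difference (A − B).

A: hapax=13, V=17, ratio=0.76
B: hapax=7, V=10, ratio=0.70
Difference = 0.76 − 0.70 = 0.06

0.06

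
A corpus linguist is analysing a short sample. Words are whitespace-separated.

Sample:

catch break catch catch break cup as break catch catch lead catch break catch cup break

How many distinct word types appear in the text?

Distinct types: {as, break, catch, cup, lead}
V = 5

5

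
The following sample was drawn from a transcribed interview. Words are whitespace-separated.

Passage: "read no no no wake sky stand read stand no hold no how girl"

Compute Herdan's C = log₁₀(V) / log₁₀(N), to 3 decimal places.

0.788

N = 14, V = 8.
log₁₀(V) = 0.903090, log₁₀(N) = 1.146128
C = 0.903090 / 1.146128 = 0.788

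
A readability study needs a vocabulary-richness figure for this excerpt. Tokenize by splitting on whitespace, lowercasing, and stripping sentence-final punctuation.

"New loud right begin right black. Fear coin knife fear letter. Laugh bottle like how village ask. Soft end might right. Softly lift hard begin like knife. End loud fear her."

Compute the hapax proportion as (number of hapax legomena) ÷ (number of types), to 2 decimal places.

Frequencies: right:3, fear:3, loud:2, begin:2, knife:2, like:2, end:2, new:1, black:1, coin:1, letter:1, laugh:1, bottle:1, how:1, village:1, ask:1, soft:1, might:1, softly:1, lift:1, … (2 more, each freq 1)
Hapax count = 15; type count = 22.
Ratio = 15 / 22 = 0.68

0.68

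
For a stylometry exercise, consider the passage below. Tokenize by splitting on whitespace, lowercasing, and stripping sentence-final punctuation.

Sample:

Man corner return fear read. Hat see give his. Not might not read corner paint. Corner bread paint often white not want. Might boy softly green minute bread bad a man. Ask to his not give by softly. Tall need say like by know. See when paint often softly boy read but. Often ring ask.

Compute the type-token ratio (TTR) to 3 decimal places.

N = 55 tokens, V = 33 types.
TTR = V / N = 33 / 55 = 0.600

0.600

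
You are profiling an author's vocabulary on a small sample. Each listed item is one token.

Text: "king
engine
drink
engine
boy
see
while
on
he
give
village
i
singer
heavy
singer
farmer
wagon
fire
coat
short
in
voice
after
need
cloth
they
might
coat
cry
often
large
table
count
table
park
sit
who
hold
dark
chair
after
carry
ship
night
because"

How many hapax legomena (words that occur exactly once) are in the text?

35

Frequencies: engine:2, singer:2, coat:2, after:2, table:2, king:1, drink:1, boy:1, see:1, while:1, on:1, he:1, give:1, village:1, i:1, heavy:1, farmer:1, wagon:1, fire:1, short:1, … (20 more, each freq 1)
Hapax (freq=1): because, boy, carry, chair, cloth, count, cry, dark, drink, farmer, fire, give, he, heavy, hold, i, in, king, large, might, need, night, often, on, park, see, ship, short, sit, they, village, voice, wagon, while, who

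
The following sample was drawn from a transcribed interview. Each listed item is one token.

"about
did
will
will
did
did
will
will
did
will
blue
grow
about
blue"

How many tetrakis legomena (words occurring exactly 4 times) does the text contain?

Frequencies: will:5, did:4, about:2, blue:2, grow:1
Words with frequency 4: did

1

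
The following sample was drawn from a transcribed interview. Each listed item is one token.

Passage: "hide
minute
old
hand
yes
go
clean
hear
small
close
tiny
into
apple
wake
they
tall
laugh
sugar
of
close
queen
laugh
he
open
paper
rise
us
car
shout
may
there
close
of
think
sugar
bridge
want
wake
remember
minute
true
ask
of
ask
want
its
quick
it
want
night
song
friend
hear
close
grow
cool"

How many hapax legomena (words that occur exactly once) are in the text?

Frequencies: close:4, of:3, want:3, minute:2, hear:2, wake:2, laugh:2, sugar:2, ask:2, hide:1, old:1, hand:1, yes:1, go:1, clean:1, small:1, tiny:1, into:1, apple:1, they:1, … (23 more, each freq 1)
Hapax (freq=1): apple, bridge, car, clean, cool, friend, go, grow, hand, he, hide, into, it, its, may, night, old, open, paper, queen, quick, remember, rise, shout, small, song, tall, there, they, think, tiny, true, us, yes

34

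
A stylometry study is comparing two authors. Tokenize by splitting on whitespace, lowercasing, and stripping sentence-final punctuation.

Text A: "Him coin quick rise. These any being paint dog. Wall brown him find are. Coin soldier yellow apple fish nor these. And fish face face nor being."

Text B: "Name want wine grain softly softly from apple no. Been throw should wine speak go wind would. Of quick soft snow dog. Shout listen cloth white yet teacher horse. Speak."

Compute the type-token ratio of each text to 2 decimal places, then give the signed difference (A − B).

-0.16

TTR(A) = 20/27 = 0.74
TTR(B) = 27/30 = 0.90
Difference = 0.74 − 0.90 = -0.16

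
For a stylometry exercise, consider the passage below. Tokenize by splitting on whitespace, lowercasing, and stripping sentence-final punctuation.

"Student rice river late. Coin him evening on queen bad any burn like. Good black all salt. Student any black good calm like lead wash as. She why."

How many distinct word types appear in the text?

23

Distinct types: {all, any, as, bad, black, burn, calm, coin, evening, good, him, late, lead, like, on, queen, rice, river, salt, she, student, wash, why}
V = 23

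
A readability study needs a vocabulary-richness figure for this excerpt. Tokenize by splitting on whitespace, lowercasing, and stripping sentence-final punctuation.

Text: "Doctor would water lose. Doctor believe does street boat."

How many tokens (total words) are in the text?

9

Tokens: doctor, would, water, lose, doctor, believe, does, street, boat
N = 9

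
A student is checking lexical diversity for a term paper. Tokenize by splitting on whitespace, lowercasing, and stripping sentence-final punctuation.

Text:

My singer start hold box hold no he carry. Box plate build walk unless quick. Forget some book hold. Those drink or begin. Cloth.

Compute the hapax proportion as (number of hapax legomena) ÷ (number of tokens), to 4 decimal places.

Frequencies: hold:3, box:2, my:1, singer:1, start:1, no:1, he:1, carry:1, plate:1, build:1, walk:1, unless:1, quick:1, forget:1, some:1, book:1, those:1, drink:1, or:1, begin:1, … (1 more, each freq 1)
Hapax count = 19; token count = 24.
Ratio = 19 / 24 = 0.7917

0.7917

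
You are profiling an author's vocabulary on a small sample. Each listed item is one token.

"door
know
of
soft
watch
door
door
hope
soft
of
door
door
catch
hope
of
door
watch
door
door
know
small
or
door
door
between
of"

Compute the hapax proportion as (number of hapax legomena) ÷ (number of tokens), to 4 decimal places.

0.1538

Frequencies: door:10, of:4, know:2, soft:2, watch:2, hope:2, catch:1, small:1, or:1, between:1
Hapax count = 4; token count = 26.
Ratio = 4 / 26 = 0.1538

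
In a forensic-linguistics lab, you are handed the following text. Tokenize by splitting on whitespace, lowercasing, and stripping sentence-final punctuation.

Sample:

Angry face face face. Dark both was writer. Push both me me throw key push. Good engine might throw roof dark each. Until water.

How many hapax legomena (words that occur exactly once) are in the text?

11

Frequencies: face:3, dark:2, both:2, push:2, me:2, throw:2, angry:1, was:1, writer:1, key:1, good:1, engine:1, might:1, roof:1, each:1, until:1, water:1
Hapax (freq=1): angry, each, engine, good, key, might, roof, until, was, water, writer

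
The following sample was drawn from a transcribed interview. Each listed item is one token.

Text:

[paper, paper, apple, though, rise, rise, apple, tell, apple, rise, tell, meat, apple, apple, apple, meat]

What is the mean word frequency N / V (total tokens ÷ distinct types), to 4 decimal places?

N = 16 tokens, V = 6 types.
Mean frequency = N / V = 16 / 6 = 2.6667

2.6667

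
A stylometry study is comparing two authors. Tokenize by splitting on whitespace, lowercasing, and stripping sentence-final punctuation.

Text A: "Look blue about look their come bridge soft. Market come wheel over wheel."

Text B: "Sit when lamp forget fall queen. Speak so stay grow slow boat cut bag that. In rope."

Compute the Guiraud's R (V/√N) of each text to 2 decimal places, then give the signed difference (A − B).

A: V=10, N=13, R=2.77
B: V=17, N=17, R=4.12
Difference = 2.77 − 4.12 = -1.35

-1.35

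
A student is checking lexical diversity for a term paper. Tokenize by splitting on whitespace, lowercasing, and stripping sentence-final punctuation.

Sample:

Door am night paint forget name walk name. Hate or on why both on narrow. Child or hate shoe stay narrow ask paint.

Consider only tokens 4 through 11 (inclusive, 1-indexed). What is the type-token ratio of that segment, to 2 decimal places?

0.88

Segment tokens 4–11: paint, forget, name, walk, name, hate, or, on
Segment N = 8, segment V = 7.
TTR = 7 / 8 = 0.88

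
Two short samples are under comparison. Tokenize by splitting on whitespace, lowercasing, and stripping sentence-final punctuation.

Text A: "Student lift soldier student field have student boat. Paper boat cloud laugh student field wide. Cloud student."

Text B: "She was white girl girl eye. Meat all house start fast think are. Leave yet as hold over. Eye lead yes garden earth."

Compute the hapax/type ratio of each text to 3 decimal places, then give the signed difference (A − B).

-0.305

A: hapax=6, V=10, ratio=0.600
B: hapax=19, V=21, ratio=0.905
Difference = 0.600 − 0.905 = -0.305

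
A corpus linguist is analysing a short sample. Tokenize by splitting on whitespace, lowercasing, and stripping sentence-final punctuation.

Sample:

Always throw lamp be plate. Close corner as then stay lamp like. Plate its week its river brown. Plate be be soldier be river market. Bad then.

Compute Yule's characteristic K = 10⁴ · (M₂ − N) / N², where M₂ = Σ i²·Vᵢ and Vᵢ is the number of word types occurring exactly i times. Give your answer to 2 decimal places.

356.65

Frequencies: be:4, plate:3, lamp:2, then:2, its:2, river:2, always:1, throw:1, close:1, corner:1, as:1, stay:1, like:1, week:1, brown:1, soldier:1, market:1, bad:1
N = 27. Frequency spectrum: V_1=12, V_2=4, V_3=1, V_4=1
M₂ = 1²·12 + 2²·4 + 3²·1 + 4²·1 = 53
K = 10000 × (53 − 27) / 27² = 356.65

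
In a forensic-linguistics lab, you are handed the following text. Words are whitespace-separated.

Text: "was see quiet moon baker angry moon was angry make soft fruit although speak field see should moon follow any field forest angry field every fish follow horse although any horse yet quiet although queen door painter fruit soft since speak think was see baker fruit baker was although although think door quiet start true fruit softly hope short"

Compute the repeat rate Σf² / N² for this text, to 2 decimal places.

Frequencies: although:5, was:4, fruit:4, see:3, quiet:3, moon:3, baker:3, angry:3, field:3, soft:2, speak:2, follow:2, any:2, horse:2, door:2, think:2, make:1, should:1, forest:1, every:1, … (10 more, each freq 1)
Σf² = 153; N² = 3481
Repeat rate = 153 / 3481 = 0.04

0.04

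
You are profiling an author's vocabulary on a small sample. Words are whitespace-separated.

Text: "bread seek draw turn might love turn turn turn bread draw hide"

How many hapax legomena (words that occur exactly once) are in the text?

4

Frequencies: turn:4, bread:2, draw:2, seek:1, might:1, love:1, hide:1
Hapax (freq=1): hide, love, might, seek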